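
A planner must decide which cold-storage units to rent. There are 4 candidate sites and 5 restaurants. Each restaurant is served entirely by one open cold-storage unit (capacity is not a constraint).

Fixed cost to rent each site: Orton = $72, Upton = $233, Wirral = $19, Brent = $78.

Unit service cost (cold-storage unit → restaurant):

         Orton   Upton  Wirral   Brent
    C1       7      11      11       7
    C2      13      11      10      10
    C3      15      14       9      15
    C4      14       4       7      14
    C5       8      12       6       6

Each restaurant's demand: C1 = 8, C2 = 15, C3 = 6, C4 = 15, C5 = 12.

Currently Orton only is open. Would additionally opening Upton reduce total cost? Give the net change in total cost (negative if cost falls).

No — net change +47 (cost rises by 47).

Current service cost with {Orton}: 647.
Adding Upton: each restaurant re-picks its cheapest; new service cost 461, saving 186.
Extra fixed cost: 233. Net change = 233 − 186 = 47.
(Totals: 719 → 766.)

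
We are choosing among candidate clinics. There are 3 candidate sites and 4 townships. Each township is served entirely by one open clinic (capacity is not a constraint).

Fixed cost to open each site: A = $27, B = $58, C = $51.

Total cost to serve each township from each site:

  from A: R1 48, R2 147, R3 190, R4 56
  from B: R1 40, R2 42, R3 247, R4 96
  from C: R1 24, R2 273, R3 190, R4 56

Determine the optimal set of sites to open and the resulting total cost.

Open A and B; minimum total cost 413.

For any fixed open set, each township goes to its cheapest open site; total = fixed + service.
{A, B}: R1→B 40, R2→B 42, R3→A 190, R4→A 56. Service 328; fixed 85; total 413.
{B, C}: service 312 + fixed 109 = 421
{A, B, C}: service 312 + fixed 136 = 448
{A}: service 441 + fixed 27 = 468
No other subset beats 413.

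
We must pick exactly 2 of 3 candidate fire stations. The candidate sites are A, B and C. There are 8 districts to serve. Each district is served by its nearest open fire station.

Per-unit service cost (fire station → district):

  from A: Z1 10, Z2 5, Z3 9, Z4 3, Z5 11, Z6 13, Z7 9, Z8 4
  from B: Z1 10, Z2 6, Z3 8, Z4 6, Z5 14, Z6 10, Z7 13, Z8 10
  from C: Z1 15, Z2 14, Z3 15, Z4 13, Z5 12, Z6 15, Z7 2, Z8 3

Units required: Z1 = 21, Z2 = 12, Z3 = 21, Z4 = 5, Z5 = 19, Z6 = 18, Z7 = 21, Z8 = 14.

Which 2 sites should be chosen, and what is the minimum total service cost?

Choose B and C; total service cost 972.

With exactly 2 open, each district uses its cheapest among the chosen.
{B, C}: Z1→B 10·21=210, Z2→B 6·12=72, Z3→B 8·21=168, Z4→B 6·5=30, Z5→C 12·19=228, Z6→B 10·18=180, Z7→C 2·21=42, Z8→C 3·14=42. Service cost 972.
{A, C}: service cost 1001
{A, B}: service cost 1087
Among all 3 size-2 choices, {B, C} is lowest.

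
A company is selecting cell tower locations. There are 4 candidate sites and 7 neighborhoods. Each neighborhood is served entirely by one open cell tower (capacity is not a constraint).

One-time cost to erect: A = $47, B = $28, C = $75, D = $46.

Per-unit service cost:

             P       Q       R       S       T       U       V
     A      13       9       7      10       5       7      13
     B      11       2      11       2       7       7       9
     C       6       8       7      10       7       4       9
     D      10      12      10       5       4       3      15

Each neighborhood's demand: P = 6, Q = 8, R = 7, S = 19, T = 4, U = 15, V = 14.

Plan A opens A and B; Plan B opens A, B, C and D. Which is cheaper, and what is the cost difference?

Plan A is cheaper by 27.

Plan A: {A, B}: P→B 11·6=66, Q→B 2·8=16, R→A 7·7=49, S→B 2·19=38, T→A 5·4=20, U→A 7·15=105, V→B 9·14=126. Service 420; fixed 75; total 495.
Plan B: {A, B, C, D}: P→C 6·6=36, Q→B 2·8=16, R→A 7·7=49, S→B 2·19=38, T→D 4·4=16, U→D 3·15=45, V→B 9·14=126. Service 326; fixed 196; total 522.
Difference: |495 − 522| = 27.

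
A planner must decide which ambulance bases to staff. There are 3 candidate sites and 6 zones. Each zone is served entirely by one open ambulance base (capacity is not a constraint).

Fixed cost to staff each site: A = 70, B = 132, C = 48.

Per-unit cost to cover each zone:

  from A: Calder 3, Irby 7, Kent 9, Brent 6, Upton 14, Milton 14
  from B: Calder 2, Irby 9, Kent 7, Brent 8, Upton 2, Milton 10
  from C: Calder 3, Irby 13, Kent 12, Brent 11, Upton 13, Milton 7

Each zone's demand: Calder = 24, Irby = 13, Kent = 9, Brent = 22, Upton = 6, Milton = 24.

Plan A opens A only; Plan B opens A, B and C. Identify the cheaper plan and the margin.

Plan A: {A}: Calder→A 3·24=72, Irby→A 7·13=91, Kent→A 9·9=81, Brent→A 6·22=132, Upton→A 14·6=84, Milton→A 14·24=336. Service 796; fixed 70; total 866.
Plan B: {A, B, C}: Calder→B 2·24=48, Irby→A 7·13=91, Kent→B 7·9=63, Brent→A 6·22=132, Upton→B 2·6=12, Milton→C 7·24=168. Service 514; fixed 250; total 764.
Difference: |866 − 764| = 102.

Plan B is cheaper by 102.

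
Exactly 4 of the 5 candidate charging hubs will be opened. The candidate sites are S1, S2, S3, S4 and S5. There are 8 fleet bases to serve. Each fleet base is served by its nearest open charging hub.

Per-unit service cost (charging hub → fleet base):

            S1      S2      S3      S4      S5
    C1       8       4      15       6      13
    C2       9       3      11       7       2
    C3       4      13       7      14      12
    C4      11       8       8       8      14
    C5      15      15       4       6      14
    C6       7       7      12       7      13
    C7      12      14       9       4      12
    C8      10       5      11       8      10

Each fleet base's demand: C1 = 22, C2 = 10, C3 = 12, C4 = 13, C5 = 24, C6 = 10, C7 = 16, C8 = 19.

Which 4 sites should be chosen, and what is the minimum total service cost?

Choose S1, S2, S3 and S4; total service cost 595.

With exactly 4 open, each fleet base uses its cheapest among the chosen.
{S1, S2, S3, S4}: C1→S2 4·22=88, C2→S2 3·10=30, C3→S1 4·12=48, C4→S2 8·13=104, C5→S3 4·24=96, C6→S1 7·10=70, C7→S4 4·16=64, C8→S2 5·19=95. Service cost 595.
{S2, S3, S4, S5}: service cost 621
{S1, S2, S4, S5}: service cost 633
Among all 5 size-4 choices, {S1, S2, S3, S4} is lowest.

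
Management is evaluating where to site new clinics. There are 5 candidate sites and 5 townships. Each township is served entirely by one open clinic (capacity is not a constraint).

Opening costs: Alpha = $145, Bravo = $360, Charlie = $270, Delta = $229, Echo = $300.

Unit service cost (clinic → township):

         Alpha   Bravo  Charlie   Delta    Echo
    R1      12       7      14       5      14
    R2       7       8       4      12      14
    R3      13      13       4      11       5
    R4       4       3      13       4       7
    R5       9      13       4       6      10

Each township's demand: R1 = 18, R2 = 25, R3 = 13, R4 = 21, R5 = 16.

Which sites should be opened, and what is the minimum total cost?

For any fixed open set, each township goes to its cheapest open site; total = fixed + service.
{Charlie, Delta}: R1→Delta 5·18=90, R2→Charlie 4·25=100, R3→Charlie 4·13=52, R4→Delta 4·21=84, R5→Charlie 4·16=64. Service 390; fixed 499; total 889.
{Alpha, Charlie}: service 516 + fixed 415 = 931
{Alpha}: R1→Alpha 12·18=216, R2→Alpha 7·25=175, R3→Alpha 13·13=169, R4→Alpha 4·21=84, R5→Alpha 9·16=144. Service 788; fixed 145; total 933.
{Alpha, Bravo, Charlie, Delta, Echo}: service 369 + fixed 1304 = 1673
No other subset beats 889.

Open Charlie and Delta; minimum total cost 889.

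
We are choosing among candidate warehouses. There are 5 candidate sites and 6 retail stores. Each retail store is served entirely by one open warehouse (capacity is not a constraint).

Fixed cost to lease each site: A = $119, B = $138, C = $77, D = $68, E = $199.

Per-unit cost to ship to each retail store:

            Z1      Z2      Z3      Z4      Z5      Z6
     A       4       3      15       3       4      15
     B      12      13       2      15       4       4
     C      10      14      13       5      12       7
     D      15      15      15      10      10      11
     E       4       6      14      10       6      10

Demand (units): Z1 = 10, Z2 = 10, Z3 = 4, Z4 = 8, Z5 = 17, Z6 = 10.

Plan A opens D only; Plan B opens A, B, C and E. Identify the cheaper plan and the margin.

Plan B is cheaper by 45.

Plan A: {D}: Z1→D 15·10=150, Z2→D 15·10=150, Z3→D 15·4=60, Z4→D 10·8=80, Z5→D 10·17=170, Z6→D 11·10=110. Service 720; fixed 68; total 788.
Plan B: {A, B, C, E}: Z1→A 4·10=40, Z2→A 3·10=30, Z3→B 2·4=8, Z4→A 3·8=24, Z5→A 4·17=68, Z6→B 4·10=40. Service 210; fixed 533; total 743.
Difference: |788 − 743| = 45.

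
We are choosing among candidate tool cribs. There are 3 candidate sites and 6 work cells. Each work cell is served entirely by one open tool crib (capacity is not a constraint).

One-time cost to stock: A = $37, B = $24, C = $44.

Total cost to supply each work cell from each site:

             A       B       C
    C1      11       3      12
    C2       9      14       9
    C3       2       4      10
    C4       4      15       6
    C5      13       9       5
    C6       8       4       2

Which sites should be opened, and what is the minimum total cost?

Open B only; minimum total cost 73.

For any fixed open set, each work cell goes to its cheapest open site; total = fixed + service.
{B}: C1→B 3, C2→B 14, C3→B 4, C4→B 15, C5→B 9, C6→B 4. Service 49; fixed 24; total 73.
{A}: C1→A 11, C2→A 9, C3→A 2, C4→A 4, C5→A 13, C6→A 8. Service 47; fixed 37; total 84.
{C}: service 44 + fixed 44 = 88
{A, B, C}: service 25 + fixed 105 = 130
(All 7 nonempty subsets were checked; B only is lowest.)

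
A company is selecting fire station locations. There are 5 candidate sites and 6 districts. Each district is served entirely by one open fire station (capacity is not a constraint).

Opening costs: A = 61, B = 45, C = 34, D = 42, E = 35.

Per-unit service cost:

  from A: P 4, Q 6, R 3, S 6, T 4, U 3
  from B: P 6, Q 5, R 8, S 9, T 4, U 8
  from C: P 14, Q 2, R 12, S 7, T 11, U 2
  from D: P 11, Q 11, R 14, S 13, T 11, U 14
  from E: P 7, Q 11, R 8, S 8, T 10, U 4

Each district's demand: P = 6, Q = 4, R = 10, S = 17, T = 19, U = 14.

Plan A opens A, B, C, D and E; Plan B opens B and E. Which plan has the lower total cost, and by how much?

Plan B is cheaper by 1.

Plan A: {A, B, C, D, E}: P→A 4·6=24, Q→C 2·4=8, R→A 3·10=30, S→A 6·17=102, T→A 4·19=76, U→C 2·14=28. Service 268; fixed 217; total 485.
Plan B: {B, E}: P→B 6·6=36, Q→B 5·4=20, R→B 8·10=80, S→E 8·17=136, T→B 4·19=76, U→E 4·14=56. Service 404; fixed 80; total 484.
Difference: |485 − 484| = 1.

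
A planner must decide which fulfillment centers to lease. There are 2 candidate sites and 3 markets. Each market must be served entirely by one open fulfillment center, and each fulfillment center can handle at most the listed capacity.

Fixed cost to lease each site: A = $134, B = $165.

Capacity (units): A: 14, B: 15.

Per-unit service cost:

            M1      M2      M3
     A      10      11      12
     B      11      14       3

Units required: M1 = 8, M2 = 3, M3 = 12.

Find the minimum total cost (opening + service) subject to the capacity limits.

Minimum total cost: 448

Open {A, B}: M1→A 10·8=80, M2→A 11·3=33, M3→B 3·12=36.
Loads: A carries 11/14, B carries 12/15. Service 149; fixed 299; total 448.
Next best feasible plan costs 457.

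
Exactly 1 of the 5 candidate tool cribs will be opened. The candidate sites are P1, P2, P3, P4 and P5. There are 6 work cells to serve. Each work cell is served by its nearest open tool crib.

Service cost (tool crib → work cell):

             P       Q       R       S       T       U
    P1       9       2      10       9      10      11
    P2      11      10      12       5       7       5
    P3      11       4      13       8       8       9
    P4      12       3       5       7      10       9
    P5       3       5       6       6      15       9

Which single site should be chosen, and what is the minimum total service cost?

Choose P5 only; total service cost 44.

With exactly 1 open, each work cell uses its cheapest among the chosen.
{P5}: P→P5 3, Q→P5 5, R→P5 6, S→P5 6, T→P5 15, U→P5 9. Service cost 44.
{P4}: service cost 46
{P2}: service cost 50
Among all 5 size-1 choices, {P5} is lowest.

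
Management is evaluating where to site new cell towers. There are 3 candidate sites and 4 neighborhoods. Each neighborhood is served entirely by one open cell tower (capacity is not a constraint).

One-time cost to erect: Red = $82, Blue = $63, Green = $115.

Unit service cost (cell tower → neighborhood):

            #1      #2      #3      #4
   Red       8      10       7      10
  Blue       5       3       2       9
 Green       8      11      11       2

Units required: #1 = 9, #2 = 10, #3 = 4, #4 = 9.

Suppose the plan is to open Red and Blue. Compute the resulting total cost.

Each neighborhood is assigned to its cheapest site among the open ones.
{Red, Blue}: #1→Blue 5·9=45, #2→Blue 3·10=30, #3→Blue 2·4=8, #4→Blue 9·9=81. Service 164; fixed 145; total 309.

Total cost: 309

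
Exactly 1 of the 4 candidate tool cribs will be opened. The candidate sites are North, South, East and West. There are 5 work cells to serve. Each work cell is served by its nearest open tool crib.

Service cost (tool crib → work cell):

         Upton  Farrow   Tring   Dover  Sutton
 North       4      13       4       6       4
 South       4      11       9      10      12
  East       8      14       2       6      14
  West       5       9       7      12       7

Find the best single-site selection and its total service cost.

With exactly 1 open, each work cell uses its cheapest among the chosen.
{North}: Upton→North 4, Farrow→North 13, Tring→North 4, Dover→North 6, Sutton→North 4. Service cost 31.
{West}: service cost 40
{East}: service cost 44
Among all 4 size-1 choices, {North} is lowest.

Choose North only; total service cost 31.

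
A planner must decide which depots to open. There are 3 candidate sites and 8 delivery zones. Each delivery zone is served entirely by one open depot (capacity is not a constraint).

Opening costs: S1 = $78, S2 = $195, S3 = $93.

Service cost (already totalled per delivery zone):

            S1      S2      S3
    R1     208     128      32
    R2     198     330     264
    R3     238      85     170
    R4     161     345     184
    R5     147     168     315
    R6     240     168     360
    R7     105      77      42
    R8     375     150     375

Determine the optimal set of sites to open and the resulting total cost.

For any fixed open set, each delivery zone goes to its cheapest open site; total = fixed + service.
{S1, S2, S3}: R1→S3 32, R2→S1 198, R3→S2 85, R4→S1 161, R5→S1 147, R6→S2 168, R7→S3 42, R8→S2 150. Service 983; fixed 366; total 1349.
{S2, S3}: R1→S3 32, R2→S3 264, R3→S2 85, R4→S3 184, R5→S2 168, R6→S2 168, R7→S3 42, R8→S2 150. Service 1093; fixed 288; total 1381.
{S1, S2}: R1→S2 128, R2→S1 198, R3→S2 85, R4→S1 161, R5→S1 147, R6→S2 168, R7→S2 77, R8→S2 150. Service 1114; fixed 273; total 1387.
{S1}: service 1672 + fixed 78 = 1750
(All 7 nonempty subsets were checked; S1, S2 and S3 is lowest.)

Open S1, S2 and S3; minimum total cost 1349.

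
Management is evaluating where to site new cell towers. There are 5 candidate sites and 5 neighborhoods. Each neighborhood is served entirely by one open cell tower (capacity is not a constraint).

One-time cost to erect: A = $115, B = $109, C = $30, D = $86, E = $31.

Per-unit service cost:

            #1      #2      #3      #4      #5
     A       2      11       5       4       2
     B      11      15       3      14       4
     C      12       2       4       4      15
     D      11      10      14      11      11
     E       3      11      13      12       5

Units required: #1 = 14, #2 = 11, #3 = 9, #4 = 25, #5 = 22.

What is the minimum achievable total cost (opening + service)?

Minimum total cost: 371

For any fixed open set, each neighborhood goes to its cheapest open site; total = fixed + service.
{C, E}: #1→E 3·14=42, #2→C 2·11=22, #3→C 4·9=36, #4→C 4·25=100, #5→E 5·22=110. Service 310; fixed 61; total 371.
{A, C}: service 230 + fixed 145 = 375
{A, C, E}: #1→A 2·14=28, #2→C 2·11=22, #3→C 4·9=36, #4→A 4·25=100, #5→A 2·22=44. Service 230; fixed 176; total 406.
{A, B, C, D, E}: service 221 + fixed 371 = 592
No other subset beats 371.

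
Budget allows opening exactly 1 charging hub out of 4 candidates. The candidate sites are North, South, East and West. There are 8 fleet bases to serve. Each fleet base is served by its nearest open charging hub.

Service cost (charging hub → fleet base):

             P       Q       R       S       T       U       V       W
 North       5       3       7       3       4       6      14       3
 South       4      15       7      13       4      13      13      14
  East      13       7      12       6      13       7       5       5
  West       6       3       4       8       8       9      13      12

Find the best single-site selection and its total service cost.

Choose North only; total service cost 45.

With exactly 1 open, each fleet base uses its cheapest among the chosen.
{North}: P→North 5, Q→North 3, R→North 7, S→North 3, T→North 4, U→North 6, V→North 14, W→North 3. Service cost 45.
{West}: service cost 63
{East}: service cost 68
Among all 4 size-1 choices, {North} is lowest.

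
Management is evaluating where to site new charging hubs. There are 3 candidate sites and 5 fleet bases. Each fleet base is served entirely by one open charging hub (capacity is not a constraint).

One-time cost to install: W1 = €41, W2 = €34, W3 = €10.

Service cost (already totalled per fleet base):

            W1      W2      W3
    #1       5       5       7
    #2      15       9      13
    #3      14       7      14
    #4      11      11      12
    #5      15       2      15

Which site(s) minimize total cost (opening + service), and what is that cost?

Open W2 only; minimum total cost 68.

For any fixed open set, each fleet base goes to its cheapest open site; total = fixed + service.
{W2}: #1→W2 5, #2→W2 9, #3→W2 7, #4→W2 11, #5→W2 2. Service 34; fixed 34; total 68.
{W3}: service 61 + fixed 10 = 71
{W2, W3}: service 34 + fixed 44 = 78
{W1, W2, W3}: #1→W1 5, #2→W2 9, #3→W2 7, #4→W1 11, #5→W2 2. Service 34; fixed 85; total 119.
No other subset beats 68.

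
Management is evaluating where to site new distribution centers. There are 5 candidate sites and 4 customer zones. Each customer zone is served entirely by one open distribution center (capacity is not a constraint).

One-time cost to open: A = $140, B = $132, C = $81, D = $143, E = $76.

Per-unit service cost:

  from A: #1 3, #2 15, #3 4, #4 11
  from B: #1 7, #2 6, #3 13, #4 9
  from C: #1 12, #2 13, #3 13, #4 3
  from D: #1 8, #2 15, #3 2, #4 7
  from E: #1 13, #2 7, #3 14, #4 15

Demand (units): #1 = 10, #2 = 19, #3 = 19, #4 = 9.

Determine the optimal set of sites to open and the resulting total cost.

For any fixed open set, each customer zone goes to its cheapest open site; total = fixed + service.
{D, E}: #1→D 8·10=80, #2→E 7·19=133, #3→D 2·19=38, #4→D 7·9=63. Service 314; fixed 219; total 533.
{A, E}: service 338 + fixed 216 = 554
{B, D}: service 285 + fixed 275 = 560
{A, B, C, D, E}: #1→A 3·10=30, #2→B 6·19=114, #3→D 2·19=38, #4→C 3·9=27. Service 209; fixed 572; total 781.
No other subset beats 533.

Open D and E; minimum total cost 533.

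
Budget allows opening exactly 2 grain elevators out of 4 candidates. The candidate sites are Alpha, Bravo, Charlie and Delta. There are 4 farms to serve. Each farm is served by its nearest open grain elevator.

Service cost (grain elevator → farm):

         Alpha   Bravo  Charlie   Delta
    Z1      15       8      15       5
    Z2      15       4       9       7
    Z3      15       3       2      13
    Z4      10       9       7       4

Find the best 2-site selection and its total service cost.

Choose Bravo and Delta; total service cost 16.

With exactly 2 open, each farm uses its cheapest among the chosen.
{Bravo, Delta}: Z1→Delta 5, Z2→Bravo 4, Z3→Bravo 3, Z4→Delta 4. Service cost 16.
{Charlie, Delta}: service cost 18
{Bravo, Charlie}: service cost 21
Among all 6 size-2 choices, {Bravo, Delta} is lowest.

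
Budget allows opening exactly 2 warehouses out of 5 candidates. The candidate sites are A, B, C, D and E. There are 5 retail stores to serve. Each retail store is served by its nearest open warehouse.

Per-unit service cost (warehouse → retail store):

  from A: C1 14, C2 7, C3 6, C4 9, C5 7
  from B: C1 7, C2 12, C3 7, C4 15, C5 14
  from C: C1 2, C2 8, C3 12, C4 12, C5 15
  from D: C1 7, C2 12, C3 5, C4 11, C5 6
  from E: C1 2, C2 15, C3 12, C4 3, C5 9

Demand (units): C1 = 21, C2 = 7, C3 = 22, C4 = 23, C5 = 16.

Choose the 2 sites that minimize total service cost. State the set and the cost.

Choose D and E; total service cost 401.

With exactly 2 open, each retail store uses its cheapest among the chosen.
{D, E}: C1→E 2·21=42, C2→D 12·7=84, C3→D 5·22=110, C4→E 3·23=69, C5→D 6·16=96. Service cost 401.
{A, E}: service cost 404
{B, E}: service cost 493
Among all 10 size-2 choices, {D, E} is lowest.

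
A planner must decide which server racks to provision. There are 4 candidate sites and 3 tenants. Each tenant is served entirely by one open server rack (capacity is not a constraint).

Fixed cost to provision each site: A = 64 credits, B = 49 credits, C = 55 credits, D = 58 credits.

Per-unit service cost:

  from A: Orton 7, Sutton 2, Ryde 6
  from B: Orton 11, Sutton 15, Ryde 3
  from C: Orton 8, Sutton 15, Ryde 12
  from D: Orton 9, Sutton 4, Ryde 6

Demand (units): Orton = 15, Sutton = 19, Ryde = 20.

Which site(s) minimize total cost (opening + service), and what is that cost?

Open A and B; minimum total cost 316.

For any fixed open set, each tenant goes to its cheapest open site; total = fixed + service.
{A, B}: Orton→A 7·15=105, Sutton→A 2·19=38, Ryde→B 3·20=60. Service 203; fixed 113; total 316.
{A}: service 263 + fixed 64 = 327
{A, B, C}: service 203 + fixed 168 = 371
{A, B, C, D}: Orton→A 7·15=105, Sutton→A 2·19=38, Ryde→B 3·20=60. Service 203; fixed 226; total 429.
(All 15 nonempty subsets were checked; A and B is lowest.)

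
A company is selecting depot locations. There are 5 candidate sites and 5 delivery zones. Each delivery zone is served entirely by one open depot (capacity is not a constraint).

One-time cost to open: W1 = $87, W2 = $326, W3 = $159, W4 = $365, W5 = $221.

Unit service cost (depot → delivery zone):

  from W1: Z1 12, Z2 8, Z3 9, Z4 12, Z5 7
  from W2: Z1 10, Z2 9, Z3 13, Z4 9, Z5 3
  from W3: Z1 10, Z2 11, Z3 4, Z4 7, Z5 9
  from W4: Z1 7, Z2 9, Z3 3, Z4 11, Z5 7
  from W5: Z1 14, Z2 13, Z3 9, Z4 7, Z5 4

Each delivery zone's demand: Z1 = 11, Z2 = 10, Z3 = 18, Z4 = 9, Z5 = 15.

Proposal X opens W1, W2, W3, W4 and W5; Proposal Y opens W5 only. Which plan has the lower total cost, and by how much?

Proposal X: {W1, W2, W3, W4, W5}: Z1→W4 7·11=77, Z2→W1 8·10=80, Z3→W4 3·18=54, Z4→W3 7·9=63, Z5→W2 3·15=45. Service 319; fixed 1158; total 1477.
Proposal Y: {W5}: Z1→W5 14·11=154, Z2→W5 13·10=130, Z3→W5 9·18=162, Z4→W5 7·9=63, Z5→W5 4·15=60. Service 569; fixed 221; total 790.
Difference: |1477 − 790| = 687.

Proposal Y is cheaper by 687.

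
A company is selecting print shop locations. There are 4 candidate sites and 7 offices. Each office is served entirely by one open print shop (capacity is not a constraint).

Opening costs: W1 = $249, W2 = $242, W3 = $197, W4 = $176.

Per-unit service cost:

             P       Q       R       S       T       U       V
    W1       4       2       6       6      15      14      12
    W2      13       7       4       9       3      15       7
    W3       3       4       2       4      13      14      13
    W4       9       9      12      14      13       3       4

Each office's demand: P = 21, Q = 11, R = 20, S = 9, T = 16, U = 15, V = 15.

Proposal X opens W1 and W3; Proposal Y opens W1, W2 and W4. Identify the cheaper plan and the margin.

Proposal Y is cheaper by 145.

Proposal X: {W1, W3}: P→W3 3·21=63, Q→W1 2·11=22, R→W3 2·20=40, S→W3 4·9=36, T→W3 13·16=208, U→W1 14·15=210, V→W1 12·15=180. Service 759; fixed 446; total 1205.
Proposal Y: {W1, W2, W4}: P→W1 4·21=84, Q→W1 2·11=22, R→W2 4·20=80, S→W1 6·9=54, T→W2 3·16=48, U→W4 3·15=45, V→W4 4·15=60. Service 393; fixed 667; total 1060.
Difference: |1205 − 1060| = 145.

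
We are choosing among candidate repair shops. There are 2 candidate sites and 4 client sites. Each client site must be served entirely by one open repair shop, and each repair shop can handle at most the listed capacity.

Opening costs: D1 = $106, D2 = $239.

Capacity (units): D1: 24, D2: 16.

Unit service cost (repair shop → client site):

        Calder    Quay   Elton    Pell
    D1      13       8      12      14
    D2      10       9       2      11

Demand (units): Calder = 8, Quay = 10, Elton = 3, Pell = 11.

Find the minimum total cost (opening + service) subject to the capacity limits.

Minimum total cost: 656

Open {D1, D2}: Calder→D1 13·8=104, Quay→D1 8·10=80, Elton→D2 2·3=6, Pell→D2 11·11=121.
Loads: D1 carries 18/24, D2 carries 14/16. Service 311; fixed 345; total 656.
Next best feasible plan costs 665.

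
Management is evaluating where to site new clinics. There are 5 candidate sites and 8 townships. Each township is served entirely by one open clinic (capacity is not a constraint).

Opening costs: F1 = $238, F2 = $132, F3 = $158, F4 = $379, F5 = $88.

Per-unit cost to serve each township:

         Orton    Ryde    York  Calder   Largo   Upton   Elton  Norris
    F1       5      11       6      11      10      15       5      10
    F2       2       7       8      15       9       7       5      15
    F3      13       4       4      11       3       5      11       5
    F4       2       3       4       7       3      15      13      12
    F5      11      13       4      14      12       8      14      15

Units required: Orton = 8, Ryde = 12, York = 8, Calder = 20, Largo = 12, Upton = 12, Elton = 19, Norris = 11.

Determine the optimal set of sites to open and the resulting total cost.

Open F2 and F3; minimum total cost 852.

For any fixed open set, each township goes to its cheapest open site; total = fixed + service.
{F2, F3}: Orton→F2 2·8=16, Ryde→F3 4·12=48, York→F3 4·8=32, Calder→F3 11·20=220, Largo→F3 3·12=36, Upton→F3 5·12=60, Elton→F2 5·19=95, Norris→F3 5·11=55. Service 562; fixed 290; total 852.
{F3}: service 764 + fixed 158 = 922
{F2, F3, F5}: Orton→F2 2·8=16, Ryde→F3 4·12=48, York→F3 4·8=32, Calder→F3 11·20=220, Largo→F3 3·12=36, Upton→F3 5·12=60, Elton→F2 5·19=95, Norris→F3 5·11=55. Service 562; fixed 378; total 940.
{F1, F2, F3, F4, F5}: Orton→F2 2·8=16, Ryde→F4 3·12=36, York→F3 4·8=32, Calder→F4 7·20=140, Largo→F3 3·12=36, Upton→F3 5·12=60, Elton→F1 5·19=95, Norris→F3 5·11=55. Service 470; fixed 995; total 1465.
No other subset beats 852.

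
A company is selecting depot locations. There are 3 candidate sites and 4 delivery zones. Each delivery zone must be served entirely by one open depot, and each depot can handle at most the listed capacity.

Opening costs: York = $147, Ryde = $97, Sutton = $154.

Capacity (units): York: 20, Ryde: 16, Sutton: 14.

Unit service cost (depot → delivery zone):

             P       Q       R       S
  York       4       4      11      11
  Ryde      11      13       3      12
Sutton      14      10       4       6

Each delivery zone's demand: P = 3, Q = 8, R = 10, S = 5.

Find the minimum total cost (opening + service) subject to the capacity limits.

Minimum total cost: 373

Open {York, Ryde}: P→York 4·3=12, Q→York 4·8=32, R→Ryde 3·10=30, S→York 11·5=55.
Loads: York carries 16/20, Ryde carries 10/16. Service 129; fixed 244; total 373.
Next best feasible plan costs 378.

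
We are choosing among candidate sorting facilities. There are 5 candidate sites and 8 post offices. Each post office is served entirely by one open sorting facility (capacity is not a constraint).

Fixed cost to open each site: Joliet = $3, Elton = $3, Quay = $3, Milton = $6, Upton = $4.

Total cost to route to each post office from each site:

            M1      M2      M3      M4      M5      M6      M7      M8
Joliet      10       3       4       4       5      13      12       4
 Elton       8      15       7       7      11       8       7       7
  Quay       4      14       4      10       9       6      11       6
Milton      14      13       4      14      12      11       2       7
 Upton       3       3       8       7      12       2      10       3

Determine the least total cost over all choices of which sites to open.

For any fixed open set, each post office goes to its cheapest open site; total = fixed + service.
{Joliet, Milton, Upton}: M1→Upton 3, M2→Joliet 3, M3→Joliet 4, M4→Joliet 4, M5→Joliet 5, M6→Upton 2, M7→Milton 2, M8→Upton 3. Service 26; fixed 13; total 39.
{Joliet, Elton, Upton}: service 31 + fixed 10 = 41
{Joliet, Upton}: M1→Upton 3, M2→Joliet 3, M3→Joliet 4, M4→Joliet 4, M5→Joliet 5, M6→Upton 2, M7→Upton 10, M8→Upton 3. Service 34; fixed 7; total 41.
{Joliet, Elton, Quay, Milton, Upton}: service 26 + fixed 19 = 45
No other subset beats 39.

Minimum total cost: 39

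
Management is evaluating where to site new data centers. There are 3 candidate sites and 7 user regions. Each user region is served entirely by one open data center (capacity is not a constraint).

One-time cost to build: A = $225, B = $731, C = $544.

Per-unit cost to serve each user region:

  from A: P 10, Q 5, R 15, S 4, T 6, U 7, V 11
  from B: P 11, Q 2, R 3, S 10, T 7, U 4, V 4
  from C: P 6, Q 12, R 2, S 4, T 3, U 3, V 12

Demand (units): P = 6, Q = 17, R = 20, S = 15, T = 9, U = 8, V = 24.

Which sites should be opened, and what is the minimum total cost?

For any fixed open set, each user region goes to its cheapest open site; total = fixed + service.
{A}: P→A 10·6=60, Q→A 5·17=85, R→A 15·20=300, S→A 4·15=60, T→A 6·9=54, U→A 7·8=56, V→A 11·24=264. Service 879; fixed 225; total 1104.
{C}: service 679 + fixed 544 = 1223
{B}: service 501 + fixed 731 = 1232
{A, B, C}: P→C 6·6=36, Q→B 2·17=34, R→C 2·20=40, S→A 4·15=60, T→C 3·9=27, U→C 3·8=24, V→B 4·24=96. Service 317; fixed 1500; total 1817.
No other subset beats 1104.

Open A only; minimum total cost 1104.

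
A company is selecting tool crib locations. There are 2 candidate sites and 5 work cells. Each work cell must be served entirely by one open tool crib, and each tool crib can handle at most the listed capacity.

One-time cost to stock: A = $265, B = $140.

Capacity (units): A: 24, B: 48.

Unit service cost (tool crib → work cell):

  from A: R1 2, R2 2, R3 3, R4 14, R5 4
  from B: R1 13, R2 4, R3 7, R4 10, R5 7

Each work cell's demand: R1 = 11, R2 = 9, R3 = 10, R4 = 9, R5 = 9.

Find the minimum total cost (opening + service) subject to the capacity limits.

Minimum total cost: 542

Open {B}: R1→B 13·11=143, R2→B 4·9=36, R3→B 7·10=70, R4→B 10·9=90, R5→B 7·9=63.
Loads: B carries 48/48. Service 402; fixed 140; total 542.
Next best feasible plan costs 646.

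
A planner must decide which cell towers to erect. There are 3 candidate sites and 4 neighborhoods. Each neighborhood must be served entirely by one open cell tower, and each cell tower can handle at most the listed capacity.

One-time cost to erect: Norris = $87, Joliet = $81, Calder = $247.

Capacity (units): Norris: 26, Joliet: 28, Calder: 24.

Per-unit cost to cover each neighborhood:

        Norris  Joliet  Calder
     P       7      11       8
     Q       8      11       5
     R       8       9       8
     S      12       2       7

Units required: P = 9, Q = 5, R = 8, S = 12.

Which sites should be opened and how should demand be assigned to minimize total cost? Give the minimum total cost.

Minimum total cost: 359

Open {Norris, Joliet}: P→Norris 7·9=63, Q→Norris 8·5=40, R→Norris 8·8=64, S→Joliet 2·12=24.
Loads: Norris carries 22/26, Joliet carries 12/28. Service 191; fixed 168; total 359.
Next best feasible plan costs 367.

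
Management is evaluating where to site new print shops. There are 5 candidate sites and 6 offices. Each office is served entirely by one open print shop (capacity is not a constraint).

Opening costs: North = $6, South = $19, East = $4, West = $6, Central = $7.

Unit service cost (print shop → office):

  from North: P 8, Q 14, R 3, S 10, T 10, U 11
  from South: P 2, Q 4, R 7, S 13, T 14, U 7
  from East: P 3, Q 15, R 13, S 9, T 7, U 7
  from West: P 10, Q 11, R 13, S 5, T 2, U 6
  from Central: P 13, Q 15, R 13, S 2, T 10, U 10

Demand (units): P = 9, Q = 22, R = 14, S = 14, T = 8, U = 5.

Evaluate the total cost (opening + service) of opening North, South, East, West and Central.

Each office is assigned to its cheapest site among the open ones.
{North, South, East, West, Central}: P→South 2·9=18, Q→South 4·22=88, R→North 3·14=42, S→Central 2·14=28, T→West 2·8=16, U→West 6·5=30. Service 222; fixed 42; total 264.

Total cost: 264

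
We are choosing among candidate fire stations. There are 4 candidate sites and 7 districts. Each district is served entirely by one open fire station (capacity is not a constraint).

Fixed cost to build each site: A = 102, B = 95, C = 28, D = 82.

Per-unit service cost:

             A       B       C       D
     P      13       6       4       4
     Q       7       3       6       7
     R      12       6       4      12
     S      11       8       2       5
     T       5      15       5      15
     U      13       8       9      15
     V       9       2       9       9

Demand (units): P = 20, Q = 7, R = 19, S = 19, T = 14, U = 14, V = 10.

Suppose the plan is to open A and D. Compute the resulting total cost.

Total cost: 978

Each district is assigned to its cheapest site among the open ones.
{A, D}: P→D 4·20=80, Q→A 7·7=49, R→A 12·19=228, S→D 5·19=95, T→A 5·14=70, U→A 13·14=182, V→A 9·10=90. Service 794; fixed 184; total 978.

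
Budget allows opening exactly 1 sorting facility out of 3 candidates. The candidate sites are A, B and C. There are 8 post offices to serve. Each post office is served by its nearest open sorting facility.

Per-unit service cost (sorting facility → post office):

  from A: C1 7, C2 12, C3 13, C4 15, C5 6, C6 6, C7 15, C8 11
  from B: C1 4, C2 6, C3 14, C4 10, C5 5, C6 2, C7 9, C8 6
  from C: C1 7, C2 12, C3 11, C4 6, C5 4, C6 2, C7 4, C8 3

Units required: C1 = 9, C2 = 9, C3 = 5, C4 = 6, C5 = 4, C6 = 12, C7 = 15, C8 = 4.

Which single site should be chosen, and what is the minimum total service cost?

Choose C only; total service cost 374.

With exactly 1 open, each post office uses its cheapest among the chosen.
{C}: C1→C 7·9=63, C2→C 12·9=108, C3→C 11·5=55, C4→C 6·6=36, C5→C 4·4=16, C6→C 2·12=24, C7→C 4·15=60, C8→C 3·4=12. Service cost 374.
{B}: service cost 423
{A}: service cost 691
Among all 3 size-1 choices, {C} is lowest.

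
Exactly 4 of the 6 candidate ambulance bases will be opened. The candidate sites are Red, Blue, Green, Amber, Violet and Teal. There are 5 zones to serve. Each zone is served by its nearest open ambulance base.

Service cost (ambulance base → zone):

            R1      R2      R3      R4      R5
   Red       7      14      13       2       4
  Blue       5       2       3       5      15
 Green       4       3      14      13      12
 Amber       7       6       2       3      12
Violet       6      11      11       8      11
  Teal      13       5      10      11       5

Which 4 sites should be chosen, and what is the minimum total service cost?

Choose Red, Blue, Green and Amber; total service cost 14.

With exactly 4 open, each zone uses its cheapest among the chosen.
{Red, Blue, Green, Amber}: R1→Green 4, R2→Blue 2, R3→Amber 2, R4→Red 2, R5→Red 4. Service cost 14.
{Red, Blue, Green, Violet}: service cost 15
{Red, Blue, Green, Teal}: service cost 15
Among all 15 size-4 choices, {Red, Blue, Green, Amber} is lowest.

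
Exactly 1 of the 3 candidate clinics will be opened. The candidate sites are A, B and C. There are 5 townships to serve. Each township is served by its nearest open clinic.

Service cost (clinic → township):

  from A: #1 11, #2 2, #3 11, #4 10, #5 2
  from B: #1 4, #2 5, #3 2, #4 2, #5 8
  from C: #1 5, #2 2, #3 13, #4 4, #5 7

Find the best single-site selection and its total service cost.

With exactly 1 open, each township uses its cheapest among the chosen.
{B}: #1→B 4, #2→B 5, #3→B 2, #4→B 2, #5→B 8. Service cost 21.
{C}: service cost 31
{A}: service cost 36
Among all 3 size-1 choices, {B} is lowest.

Choose B only; total service cost 21.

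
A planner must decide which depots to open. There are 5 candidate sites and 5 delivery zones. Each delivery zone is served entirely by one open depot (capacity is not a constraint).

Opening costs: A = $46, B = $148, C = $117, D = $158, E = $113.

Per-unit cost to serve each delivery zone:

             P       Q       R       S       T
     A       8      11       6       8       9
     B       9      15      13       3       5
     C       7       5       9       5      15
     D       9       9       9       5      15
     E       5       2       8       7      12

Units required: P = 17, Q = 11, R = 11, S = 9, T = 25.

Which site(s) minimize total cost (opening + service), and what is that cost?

For any fixed open set, each delivery zone goes to its cheapest open site; total = fixed + service.
{B, E}: P→E 5·17=85, Q→E 2·11=22, R→E 8·11=88, S→B 3·9=27, T→B 5·25=125. Service 347; fixed 261; total 608.
{A, E}: P→E 5·17=85, Q→E 2·11=22, R→A 6·11=66, S→E 7·9=63, T→A 9·25=225. Service 461; fixed 159; total 620.
{A, B, E}: P→E 5·17=85, Q→E 2·11=22, R→A 6·11=66, S→B 3·9=27, T→B 5·25=125. Service 325; fixed 307; total 632.
{A, B, C, D, E}: service 325 + fixed 582 = 907
No other subset beats 608.

Open B and E; minimum total cost 608.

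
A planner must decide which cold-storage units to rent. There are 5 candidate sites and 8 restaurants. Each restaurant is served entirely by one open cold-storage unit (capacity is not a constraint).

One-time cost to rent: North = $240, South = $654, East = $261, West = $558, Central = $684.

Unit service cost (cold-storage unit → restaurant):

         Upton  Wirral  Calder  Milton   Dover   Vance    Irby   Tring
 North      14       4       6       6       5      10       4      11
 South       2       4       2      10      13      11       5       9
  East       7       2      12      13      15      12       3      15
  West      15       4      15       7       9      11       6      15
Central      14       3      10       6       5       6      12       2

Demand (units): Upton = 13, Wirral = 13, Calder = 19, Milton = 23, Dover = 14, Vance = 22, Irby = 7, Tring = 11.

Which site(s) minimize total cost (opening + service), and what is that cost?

For any fixed open set, each restaurant goes to its cheapest open site; total = fixed + service.
{North}: Upton→North 14·13=182, Wirral→North 4·13=52, Calder→North 6·19=114, Milton→North 6·23=138, Dover→North 5·14=70, Vance→North 10·22=220, Irby→North 4·7=28, Tring→North 11·11=121. Service 925; fixed 240; total 1165.
{North, East}: Upton→East 7·13=91, Wirral→East 2·13=26, Calder→North 6·19=114, Milton→North 6·23=138, Dover→North 5·14=70, Vance→North 10·22=220, Irby→East 3·7=21, Tring→North 11·11=121. Service 801; fixed 501; total 1302.
{Central}: Upton→Central 14·13=182, Wirral→Central 3·13=39, Calder→Central 10·19=190, Milton→Central 6·23=138, Dover→Central 5·14=70, Vance→Central 6·22=132, Irby→Central 12·7=84, Tring→Central 2·11=22. Service 857; fixed 684; total 1541.
{North, South, East, West, Central}: service 473 + fixed 2397 = 2870
No other subset beats 1165.

Open North only; minimum total cost 1165.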